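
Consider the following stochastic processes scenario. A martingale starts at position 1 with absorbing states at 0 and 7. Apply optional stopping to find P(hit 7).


By optional stopping theorem: E(M at tau) = M(0) = 1
P(hit 7)*7 + P(hit 0)*0 = 1
P(hit 7) = (1 - 0)/(7 - 0) = 1/7 = 0.1429

0.1429


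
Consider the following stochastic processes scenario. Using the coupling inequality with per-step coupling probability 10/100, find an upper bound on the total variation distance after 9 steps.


TV distance bound <= (1-delta)^n
= (1 - 0.1000)^9
= 0.9000^9
= 0.3874

0.3874


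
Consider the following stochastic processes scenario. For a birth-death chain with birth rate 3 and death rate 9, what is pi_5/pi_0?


For birth-death process, pi_n/pi_0 = (lambda/mu)^n
= (3/9)^5
= 0.0041

0.0041


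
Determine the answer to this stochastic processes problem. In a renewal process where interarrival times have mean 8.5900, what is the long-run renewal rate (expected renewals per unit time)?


Long-run renewal rate = 1/E(X)
= 1/8.5900
= 0.1164

0.1164


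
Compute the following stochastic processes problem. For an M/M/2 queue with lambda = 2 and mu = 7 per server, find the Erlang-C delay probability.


a = lambda/mu = 0.2857
rho = a/c = 0.1429
Erlang-C formula applied:
C(c,a) = 0.0357

0.0357


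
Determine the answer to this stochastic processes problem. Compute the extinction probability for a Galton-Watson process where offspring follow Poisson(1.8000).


Since mu = 1.8000 > 1, extinction prob q < 1.
Solve s = exp(mu*(s-1)) iteratively.
q = 0.2676

0.2676


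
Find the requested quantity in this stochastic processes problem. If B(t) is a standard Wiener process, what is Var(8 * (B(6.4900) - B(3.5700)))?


Var(alpha*(B(t)-B(s))) = alpha^2 * (t-s)
= 8^2 * (6.4900 - 3.5700)
= 64 * 2.9200
= 186.8800

186.8800


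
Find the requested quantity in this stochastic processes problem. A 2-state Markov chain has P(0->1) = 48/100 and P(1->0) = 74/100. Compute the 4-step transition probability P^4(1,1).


Computing P^4 by matrix multiplication.
P = [[0.5200, 0.4800], [0.7400, 0.2600]]
After raising P to the power 4:
P^4(1,1) = 0.3949

0.3949


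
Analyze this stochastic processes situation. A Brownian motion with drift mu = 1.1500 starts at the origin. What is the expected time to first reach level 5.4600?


Expected first passage time = a/mu
= 5.4600/1.1500
= 4.7478

4.7478


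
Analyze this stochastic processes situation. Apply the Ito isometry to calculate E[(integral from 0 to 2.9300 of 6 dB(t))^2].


By Ito isometry: E[(int f dB)^2] = int f^2 dt
= 6^2 * 2.9300
= 36 * 2.9300 = 105.4800

105.4800


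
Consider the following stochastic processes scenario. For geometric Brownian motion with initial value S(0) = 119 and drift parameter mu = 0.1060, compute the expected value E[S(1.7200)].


E[S(t)] = S(0) * exp(mu * t)
= 119 * exp(0.1060 * 1.7200)
= 119 * 1.2000
= 142.7998

142.7998


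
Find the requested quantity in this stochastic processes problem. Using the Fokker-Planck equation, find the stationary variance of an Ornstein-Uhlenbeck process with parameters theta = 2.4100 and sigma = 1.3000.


Stationary variance = sigma^2 / (2*theta)
= 1.3000^2 / (2*2.4100)
= 1.6900 / 4.8200
= 0.3506

0.3506


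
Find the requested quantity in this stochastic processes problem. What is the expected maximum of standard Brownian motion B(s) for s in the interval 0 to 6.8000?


E(max B(s)) = sqrt(2t/pi)
= sqrt(2*6.8000/pi)
= sqrt(4.3290)
= 2.0806

2.0806


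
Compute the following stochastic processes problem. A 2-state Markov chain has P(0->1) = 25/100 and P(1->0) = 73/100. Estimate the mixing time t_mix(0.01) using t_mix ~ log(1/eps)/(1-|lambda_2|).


lambda_2 = |1 - p01 - p10| = |1 - 0.2500 - 0.7300| = 0.0200
t_mix ~ log(1/eps)/(1 - |lambda_2|)
= log(100)/(1 - 0.0200) = 4.6052/0.9800
= 4.6992

4.6992


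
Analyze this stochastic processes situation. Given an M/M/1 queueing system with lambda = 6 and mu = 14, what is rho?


rho = lambda/mu
= 6/14
= 0.4286

0.4286


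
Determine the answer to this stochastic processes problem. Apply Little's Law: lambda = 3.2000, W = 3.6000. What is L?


Little's Law: L = lambda * W
= 3.2000 * 3.6000
= 11.5200

11.5200


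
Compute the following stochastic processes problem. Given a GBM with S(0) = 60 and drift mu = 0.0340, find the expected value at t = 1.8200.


E[S(t)] = S(0) * exp(mu * t)
= 60 * exp(0.0340 * 1.8200)
= 60 * 1.0638
= 63.8301

63.8301


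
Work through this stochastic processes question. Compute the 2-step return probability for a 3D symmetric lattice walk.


P(return in 2 steps) = P(reverse first step) = 1/(2d)
= 1/6
= 0.1667

0.1667


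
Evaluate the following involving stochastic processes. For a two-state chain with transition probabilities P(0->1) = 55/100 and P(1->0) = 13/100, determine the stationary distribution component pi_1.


Stationary distribution: pi_0 = p10/(p01+p10), pi_1 = p01/(p01+p10)
p01 = 0.5500, p10 = 0.1300
pi_1 = 0.8088

0.8088


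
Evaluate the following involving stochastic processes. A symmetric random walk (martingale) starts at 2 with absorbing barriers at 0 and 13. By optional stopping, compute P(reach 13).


By optional stopping theorem: E(M at tau) = M(0) = 2
P(hit 13)*13 + P(hit 0)*0 = 2
P(hit 13) = (2 - 0)/(13 - 0) = 2/13 = 0.1538

0.1538


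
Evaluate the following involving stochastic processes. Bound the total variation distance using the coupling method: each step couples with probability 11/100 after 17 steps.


TV distance bound <= (1-delta)^n
= (1 - 0.1100)^17
= 0.8900^17
= 0.1379

0.1379


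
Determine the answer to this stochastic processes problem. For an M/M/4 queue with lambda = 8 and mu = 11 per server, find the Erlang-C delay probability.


a = lambda/mu = 0.7273
rho = a/c = 0.1818
Erlang-C formula applied:
C(c,a) = 0.0069

0.0069


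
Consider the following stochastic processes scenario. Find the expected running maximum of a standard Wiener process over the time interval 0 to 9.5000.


E(max B(s)) = sqrt(2t/pi)
= sqrt(2*9.5000/pi)
= sqrt(6.0479)
= 2.4592

2.4592


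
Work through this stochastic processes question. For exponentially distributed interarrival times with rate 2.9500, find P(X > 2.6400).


P(X > t) = exp(-lambda * t)
= exp(-2.9500 * 2.6400)
= exp(-7.7880) = 4.1468e-04

4.1468e-04


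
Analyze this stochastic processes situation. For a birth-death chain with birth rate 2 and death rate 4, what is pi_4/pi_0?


For birth-death process, pi_n/pi_0 = (lambda/mu)^n
= (2/4)^4
= 0.0625

0.0625


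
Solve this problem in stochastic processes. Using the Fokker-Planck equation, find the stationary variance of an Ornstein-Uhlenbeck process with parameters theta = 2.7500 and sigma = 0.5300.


Stationary variance = sigma^2 / (2*theta)
= 0.5300^2 / (2*2.7500)
= 0.2809 / 5.5000
= 0.0511

0.0511


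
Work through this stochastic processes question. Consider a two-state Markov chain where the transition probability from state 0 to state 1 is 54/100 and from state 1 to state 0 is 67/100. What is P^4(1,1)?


Computing P^4 by matrix multiplication.
P = [[0.4600, 0.5400], [0.6700, 0.3300]]
After raising P to the power 4:
P^4(1,1) = 0.4474

0.4474


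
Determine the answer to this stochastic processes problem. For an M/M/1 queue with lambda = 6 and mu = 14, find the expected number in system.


rho = 6/14 = 0.4286
L = rho/(1-rho)
= 0.4286/0.5714
= 0.7500

0.7500


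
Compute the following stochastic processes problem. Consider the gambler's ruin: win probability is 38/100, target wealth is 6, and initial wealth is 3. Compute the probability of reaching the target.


Gambler's ruin formula:
r = q/p = 0.6200/0.3800 = 1.6316
P(win) = (1 - r^i)/(1 - r^N)
= (1 - 1.6316^3)/(1 - 1.6316^6)
= 0.1871

0.1871


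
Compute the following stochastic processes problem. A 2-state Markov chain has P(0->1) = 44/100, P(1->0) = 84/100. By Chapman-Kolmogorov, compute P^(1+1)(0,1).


P^2 = P^1 * P^1
Computing via matrix multiplication of the transition matrix.
Entry (0,1) of P^2 = 0.3168

0.3168


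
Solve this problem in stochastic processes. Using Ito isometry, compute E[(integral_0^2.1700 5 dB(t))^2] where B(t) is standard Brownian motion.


By Ito isometry: E[(int f dB)^2] = int f^2 dt
= 5^2 * 2.1700
= 25 * 2.1700 = 54.2500

54.2500


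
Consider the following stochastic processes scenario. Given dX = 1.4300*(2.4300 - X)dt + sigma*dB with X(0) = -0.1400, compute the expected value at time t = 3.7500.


E[X(t)] = mu + (X(0) - mu)*exp(-theta*t)
= 2.4300 + (-0.1400 - 2.4300)*exp(-1.4300*3.7500)
= 2.4300 + -2.5700 * 0.0047
= 2.4179

2.4179


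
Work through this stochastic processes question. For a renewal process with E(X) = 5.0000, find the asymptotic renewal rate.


Long-run renewal rate = 1/E(X)
= 1/5.0000
= 0.2000

0.2000


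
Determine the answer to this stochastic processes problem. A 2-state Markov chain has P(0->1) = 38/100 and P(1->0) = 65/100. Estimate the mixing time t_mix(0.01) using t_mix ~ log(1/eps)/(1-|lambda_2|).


lambda_2 = |1 - p01 - p10| = |1 - 0.3800 - 0.6500| = 0.0300
t_mix ~ log(1/eps)/(1 - |lambda_2|)
= log(100)/(1 - 0.0300) = 4.6052/0.9700
= 4.7476

4.7476


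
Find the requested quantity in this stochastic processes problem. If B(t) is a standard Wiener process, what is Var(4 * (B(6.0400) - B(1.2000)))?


Var(alpha*(B(t)-B(s))) = alpha^2 * (t-s)
= 4^2 * (6.0400 - 1.2000)
= 16 * 4.8400
= 77.4400

77.4400


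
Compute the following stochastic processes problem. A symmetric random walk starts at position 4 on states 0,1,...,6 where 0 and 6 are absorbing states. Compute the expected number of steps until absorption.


For symmetric RW on 0,...,N with absorbing barriers, E(i) = i*(N-i)
E(4) = 4 * 2 = 8

8


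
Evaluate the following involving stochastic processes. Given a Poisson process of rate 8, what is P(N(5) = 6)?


P(N(t)=k) = (lambda*t)^k * exp(-lambda*t) / k!
lambda*t = 40
= 40^6 * exp(-40) / 6!
= 4096000000 * 4.2484e-18 / 720
= 2.4168e-11

2.4168e-11


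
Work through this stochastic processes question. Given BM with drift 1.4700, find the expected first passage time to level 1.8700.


Expected first passage time = a/mu
= 1.8700/1.4700
= 1.2721

1.2721


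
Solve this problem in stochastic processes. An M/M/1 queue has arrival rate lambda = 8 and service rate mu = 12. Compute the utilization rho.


rho = lambda/mu
= 8/12
= 0.6667

0.6667


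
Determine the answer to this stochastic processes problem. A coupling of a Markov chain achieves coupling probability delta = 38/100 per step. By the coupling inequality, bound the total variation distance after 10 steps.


TV distance bound <= (1-delta)^n
= (1 - 0.3800)^10
= 0.6200^10
= 0.0084

0.0084


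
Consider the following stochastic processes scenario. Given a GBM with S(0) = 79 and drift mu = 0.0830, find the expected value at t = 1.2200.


E[S(t)] = S(0) * exp(mu * t)
= 79 * exp(0.0830 * 1.2200)
= 79 * 1.1066
= 87.4186

87.4186


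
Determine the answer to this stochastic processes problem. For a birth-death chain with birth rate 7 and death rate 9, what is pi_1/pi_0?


For birth-death process, pi_n/pi_0 = (lambda/mu)^n
= (7/9)^1
= 0.7778

0.7778


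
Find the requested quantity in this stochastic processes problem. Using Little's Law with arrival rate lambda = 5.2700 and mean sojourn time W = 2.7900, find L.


Little's Law: L = lambda * W
= 5.2700 * 2.7900
= 14.7033

14.7033


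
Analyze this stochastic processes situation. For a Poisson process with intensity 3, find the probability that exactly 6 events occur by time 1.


P(N(t)=k) = (lambda*t)^k * exp(-lambda*t) / k!
lambda*t = 3
= 3^6 * exp(-3) / 6!
= 729 * 0.0498 / 720
= 0.0504

0.0504


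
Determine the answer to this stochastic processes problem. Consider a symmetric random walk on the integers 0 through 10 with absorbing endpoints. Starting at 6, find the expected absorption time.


For symmetric RW on 0,...,N with absorbing barriers, E(i) = i*(N-i)
E(6) = 6 * 4 = 24

24


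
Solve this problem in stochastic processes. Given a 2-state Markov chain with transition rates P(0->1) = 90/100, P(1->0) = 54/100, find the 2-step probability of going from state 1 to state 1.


Computing P^2 by matrix multiplication.
P = [[0.1000, 0.9000], [0.5400, 0.4600]]
After raising P to the power 2:
P^2(1,1) = 0.6976

0.6976


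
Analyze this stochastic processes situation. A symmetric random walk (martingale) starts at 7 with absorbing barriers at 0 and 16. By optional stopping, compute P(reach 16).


By optional stopping theorem: E(M at tau) = M(0) = 7
P(hit 16)*16 + P(hit 0)*0 = 7
P(hit 16) = (7 - 0)/(16 - 0) = 7/16 = 0.4375

0.4375


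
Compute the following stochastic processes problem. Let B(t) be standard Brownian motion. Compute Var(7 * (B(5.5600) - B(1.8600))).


Var(alpha*(B(t)-B(s))) = alpha^2 * (t-s)
= 7^2 * (5.5600 - 1.8600)
= 49 * 3.7000
= 181.3000

181.3000


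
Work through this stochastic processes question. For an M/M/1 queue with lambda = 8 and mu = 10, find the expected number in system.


rho = 8/10 = 0.8000
L = rho/(1-rho)
= 0.8000/0.2000
= 4.0000

4.0000


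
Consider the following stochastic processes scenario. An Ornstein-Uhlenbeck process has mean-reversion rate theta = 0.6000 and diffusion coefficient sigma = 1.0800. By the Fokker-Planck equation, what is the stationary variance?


Stationary variance = sigma^2 / (2*theta)
= 1.0800^2 / (2*0.6000)
= 1.1664 / 1.2000
= 0.9720

0.9720


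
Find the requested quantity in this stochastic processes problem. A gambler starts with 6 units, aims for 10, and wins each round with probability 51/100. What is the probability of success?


Gambler's ruin formula:
r = q/p = 0.4900/0.5100 = 0.9608
P(win) = (1 - r^i)/(1 - r^N)
= (1 - 0.9608^6)/(1 - 0.9608^10)
= 0.6472

0.6472


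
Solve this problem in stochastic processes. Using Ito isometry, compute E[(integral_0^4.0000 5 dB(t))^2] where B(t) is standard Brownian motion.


By Ito isometry: E[(int f dB)^2] = int f^2 dt
= 5^2 * 4.0000
= 25 * 4.0000 = 100.0000

100.0000


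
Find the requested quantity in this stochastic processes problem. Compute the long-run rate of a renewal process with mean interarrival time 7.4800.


Long-run renewal rate = 1/E(X)
= 1/7.4800
= 0.1337

0.1337


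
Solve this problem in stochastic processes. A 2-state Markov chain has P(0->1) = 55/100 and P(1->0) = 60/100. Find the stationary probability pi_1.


Stationary distribution: pi_0 = p10/(p01+p10), pi_1 = p01/(p01+p10)
p01 = 0.5500, p10 = 0.6000
pi_1 = 0.4783

0.4783


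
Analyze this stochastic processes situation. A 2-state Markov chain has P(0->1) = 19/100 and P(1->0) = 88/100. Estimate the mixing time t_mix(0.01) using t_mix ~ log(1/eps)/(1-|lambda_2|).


lambda_2 = |1 - p01 - p10| = |1 - 0.1900 - 0.8800| = 0.0700
t_mix ~ log(1/eps)/(1 - |lambda_2|)
= log(100)/(1 - 0.0700) = 4.6052/0.9300
= 4.9518

4.9518


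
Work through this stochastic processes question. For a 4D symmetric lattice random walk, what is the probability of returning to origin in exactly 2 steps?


P(return in 2 steps) = P(reverse first step) = 1/(2d)
= 1/8
= 0.1250

0.1250


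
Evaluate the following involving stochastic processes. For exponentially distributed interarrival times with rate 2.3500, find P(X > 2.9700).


P(X > t) = exp(-lambda * t)
= exp(-2.3500 * 2.9700)
= exp(-6.9795) = 9.3077e-04

9.3077e-04


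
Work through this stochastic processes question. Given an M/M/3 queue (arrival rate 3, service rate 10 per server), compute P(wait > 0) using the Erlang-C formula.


a = lambda/mu = 0.3000
rho = a/c = 0.1000
Erlang-C formula applied:
C(c,a) = 0.0037

0.0037


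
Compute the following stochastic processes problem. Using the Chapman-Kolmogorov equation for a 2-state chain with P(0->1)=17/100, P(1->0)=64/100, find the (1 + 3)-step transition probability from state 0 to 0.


P^4 = P^1 * P^3
Computing via matrix multiplication of the transition matrix.
Entry (0,0) of P^4 = 0.7904

0.7904


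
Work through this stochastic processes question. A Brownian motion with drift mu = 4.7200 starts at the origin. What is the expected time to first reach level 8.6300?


Expected first passage time = a/mu
= 8.6300/4.7200
= 1.8284

1.8284


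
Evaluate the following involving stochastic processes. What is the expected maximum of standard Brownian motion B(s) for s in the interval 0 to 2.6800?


E(max B(s)) = sqrt(2t/pi)
= sqrt(2*2.6800/pi)
= sqrt(1.7061)
= 1.3062

1.3062


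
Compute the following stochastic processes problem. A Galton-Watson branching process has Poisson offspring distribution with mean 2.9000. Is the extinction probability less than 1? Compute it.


Since mu = 2.9000 > 1, extinction prob q < 1.
Solve s = exp(mu*(s-1)) iteratively.
q = 0.0668

0.0668


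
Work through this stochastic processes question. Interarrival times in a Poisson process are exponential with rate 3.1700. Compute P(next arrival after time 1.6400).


P(X > t) = exp(-lambda * t)
= exp(-3.1700 * 1.6400)
= exp(-5.1988) = 0.0055

0.0055


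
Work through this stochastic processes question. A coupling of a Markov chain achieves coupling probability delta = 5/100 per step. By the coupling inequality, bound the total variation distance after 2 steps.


TV distance bound <= (1-delta)^n
= (1 - 0.0500)^2
= 0.9500^2
= 0.9025

0.9025


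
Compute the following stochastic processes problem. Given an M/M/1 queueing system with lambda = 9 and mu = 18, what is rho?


rho = lambda/mu
= 9/18
= 0.5000

0.5000


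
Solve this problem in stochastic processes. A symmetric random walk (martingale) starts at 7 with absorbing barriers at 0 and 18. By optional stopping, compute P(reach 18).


By optional stopping theorem: E(M at tau) = M(0) = 7
P(hit 18)*18 + P(hit 0)*0 = 7
P(hit 18) = (7 - 0)/(18 - 0) = 7/18 = 0.3889

0.3889


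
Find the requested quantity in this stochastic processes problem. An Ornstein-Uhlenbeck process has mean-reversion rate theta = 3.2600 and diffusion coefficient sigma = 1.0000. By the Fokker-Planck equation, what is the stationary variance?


Stationary variance = sigma^2 / (2*theta)
= 1.0000^2 / (2*3.2600)
= 1.0000 / 6.5200
= 0.1534

0.1534


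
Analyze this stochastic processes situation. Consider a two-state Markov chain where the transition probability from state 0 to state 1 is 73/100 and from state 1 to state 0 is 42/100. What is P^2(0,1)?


Computing P^2 by matrix multiplication.
P = [[0.2700, 0.7300], [0.4200, 0.5800]]
After raising P to the power 2:
P^2(0,1) = 0.6205

0.6205


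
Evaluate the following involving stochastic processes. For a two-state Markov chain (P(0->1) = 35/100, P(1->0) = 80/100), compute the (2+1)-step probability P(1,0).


P^3 = P^2 * P^1
Computing via matrix multiplication of the transition matrix.
Entry (1,0) of P^3 = 0.6980

0.6980


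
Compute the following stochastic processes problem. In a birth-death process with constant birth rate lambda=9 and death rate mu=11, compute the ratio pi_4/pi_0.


For birth-death process, pi_n/pi_0 = (lambda/mu)^n
= (9/11)^4
= 0.4481

0.4481


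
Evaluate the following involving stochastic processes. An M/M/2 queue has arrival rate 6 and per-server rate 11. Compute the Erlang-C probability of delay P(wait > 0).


a = lambda/mu = 0.5455
rho = a/c = 0.2727
Erlang-C formula applied:
C(c,a) = 0.1169

0.1169


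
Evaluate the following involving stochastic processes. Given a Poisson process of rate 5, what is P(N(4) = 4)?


P(N(t)=k) = (lambda*t)^k * exp(-lambda*t) / k!
lambda*t = 20
= 20^4 * exp(-20) / 4!
= 160000 * 2.0612e-09 / 24
= 1.3741e-05

1.3741e-05


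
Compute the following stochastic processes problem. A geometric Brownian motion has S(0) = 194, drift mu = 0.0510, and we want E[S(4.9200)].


E[S(t)] = S(0) * exp(mu * t)
= 194 * exp(0.0510 * 4.9200)
= 194 * 1.2852
= 249.3302

249.3302


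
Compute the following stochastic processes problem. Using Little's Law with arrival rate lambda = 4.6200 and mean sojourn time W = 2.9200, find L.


Little's Law: L = lambda * W
= 4.6200 * 2.9200
= 13.4904

13.4904


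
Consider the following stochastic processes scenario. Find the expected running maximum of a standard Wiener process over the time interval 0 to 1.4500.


E(max B(s)) = sqrt(2t/pi)
= sqrt(2*1.4500/pi)
= sqrt(0.9231)
= 0.9608

0.9608


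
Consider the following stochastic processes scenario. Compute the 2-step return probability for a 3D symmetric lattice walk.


P(return in 2 steps) = P(reverse first step) = 1/(2d)
= 1/6
= 0.1667

0.1667


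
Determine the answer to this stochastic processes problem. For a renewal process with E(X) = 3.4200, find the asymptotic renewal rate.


Long-run renewal rate = 1/E(X)
= 1/3.4200
= 0.2924

0.2924


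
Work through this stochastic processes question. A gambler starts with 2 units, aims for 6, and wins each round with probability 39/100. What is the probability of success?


Gambler's ruin formula:
r = q/p = 0.6100/0.3900 = 1.5641
P(win) = (1 - r^i)/(1 - r^N)
= (1 - 1.5641^2)/(1 - 1.5641^6)
= 0.1060

0.1060


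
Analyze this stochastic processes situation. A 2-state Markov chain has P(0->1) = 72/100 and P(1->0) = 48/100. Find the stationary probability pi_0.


Stationary distribution: pi_0 = p10/(p01+p10), pi_1 = p01/(p01+p10)
p01 = 0.7200, p10 = 0.4800
pi_0 = 0.4000

0.4000


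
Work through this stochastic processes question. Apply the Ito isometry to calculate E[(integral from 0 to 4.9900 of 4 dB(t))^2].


By Ito isometry: E[(int f dB)^2] = int f^2 dt
= 4^2 * 4.9900
= 16 * 4.9900 = 79.8400

79.8400


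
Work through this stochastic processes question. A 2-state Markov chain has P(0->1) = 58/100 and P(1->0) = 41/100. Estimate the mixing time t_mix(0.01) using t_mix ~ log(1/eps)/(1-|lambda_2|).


lambda_2 = |1 - p01 - p10| = |1 - 0.5800 - 0.4100| = 0.0100
t_mix ~ log(1/eps)/(1 - |lambda_2|)
= log(100)/(1 - 0.0100) = 4.6052/0.9900
= 4.6517

4.6517


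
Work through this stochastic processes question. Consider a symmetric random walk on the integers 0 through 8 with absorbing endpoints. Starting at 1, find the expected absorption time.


For symmetric RW on 0,...,N with absorbing barriers, E(i) = i*(N-i)
E(1) = 1 * 7 = 7

7


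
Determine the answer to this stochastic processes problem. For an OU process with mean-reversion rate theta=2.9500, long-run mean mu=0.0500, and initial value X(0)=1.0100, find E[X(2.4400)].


E[X(t)] = mu + (X(0) - mu)*exp(-theta*t)
= 0.0500 + (1.0100 - 0.0500)*exp(-2.9500*2.4400)
= 0.0500 + 0.9600 * 7.4808e-04
= 0.0507

0.0507


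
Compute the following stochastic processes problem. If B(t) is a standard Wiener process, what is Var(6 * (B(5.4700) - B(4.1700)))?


Var(alpha*(B(t)-B(s))) = alpha^2 * (t-s)
= 6^2 * (5.4700 - 4.1700)
= 36 * 1.3000
= 46.8000

46.8000


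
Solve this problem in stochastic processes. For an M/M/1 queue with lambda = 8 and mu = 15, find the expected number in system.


rho = 8/15 = 0.5333
L = rho/(1-rho)
= 0.5333/0.4667
= 1.1429

1.1429


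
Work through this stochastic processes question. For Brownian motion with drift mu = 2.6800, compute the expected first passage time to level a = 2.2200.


Expected first passage time = a/mu
= 2.2200/2.6800
= 0.8284

0.8284


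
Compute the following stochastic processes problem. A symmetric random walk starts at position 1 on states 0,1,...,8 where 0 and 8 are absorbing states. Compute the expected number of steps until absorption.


For symmetric RW on 0,...,N with absorbing barriers, E(i) = i*(N-i)
E(1) = 1 * 7 = 7

7


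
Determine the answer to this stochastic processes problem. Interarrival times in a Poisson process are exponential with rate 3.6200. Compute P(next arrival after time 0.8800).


P(X > t) = exp(-lambda * t)
= exp(-3.6200 * 0.8800)
= exp(-3.1856) = 0.0414

0.0414


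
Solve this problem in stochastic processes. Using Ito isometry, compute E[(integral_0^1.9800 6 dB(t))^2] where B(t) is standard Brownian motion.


By Ito isometry: E[(int f dB)^2] = int f^2 dt
= 6^2 * 1.9800
= 36 * 1.9800 = 71.2800

71.2800


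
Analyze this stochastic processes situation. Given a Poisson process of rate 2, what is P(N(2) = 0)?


P(N(t)=k) = (lambda*t)^k * exp(-lambda*t) / k!
lambda*t = 4
= 4^0 * exp(-4) / 0!
= 1 * 0.0183 / 1
= 0.0183

0.0183


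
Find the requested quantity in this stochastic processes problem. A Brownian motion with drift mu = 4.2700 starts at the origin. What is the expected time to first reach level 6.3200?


Expected first passage time = a/mu
= 6.3200/4.2700
= 1.4801

1.4801


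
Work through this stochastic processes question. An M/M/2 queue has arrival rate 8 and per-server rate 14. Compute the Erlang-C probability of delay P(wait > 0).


a = lambda/mu = 0.5714
rho = a/c = 0.2857
Erlang-C formula applied:
C(c,a) = 0.1270

0.1270


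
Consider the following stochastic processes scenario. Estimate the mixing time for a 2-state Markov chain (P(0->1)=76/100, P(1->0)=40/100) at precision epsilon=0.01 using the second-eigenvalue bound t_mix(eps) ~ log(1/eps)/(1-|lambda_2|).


lambda_2 = |1 - p01 - p10| = |1 - 0.7600 - 0.4000| = 0.1600
t_mix ~ log(1/eps)/(1 - |lambda_2|)
= log(100)/(1 - 0.1600) = 4.6052/0.8400
= 5.4823

5.4823


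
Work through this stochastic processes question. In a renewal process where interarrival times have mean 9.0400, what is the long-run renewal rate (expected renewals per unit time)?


Long-run renewal rate = 1/E(X)
= 1/9.0400
= 0.1106

0.1106


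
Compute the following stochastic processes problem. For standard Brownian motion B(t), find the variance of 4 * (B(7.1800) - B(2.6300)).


Var(alpha*(B(t)-B(s))) = alpha^2 * (t-s)
= 4^2 * (7.1800 - 2.6300)
= 16 * 4.5500
= 72.8000

72.8000


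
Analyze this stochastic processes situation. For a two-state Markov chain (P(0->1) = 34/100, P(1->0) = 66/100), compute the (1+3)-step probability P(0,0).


P^4 = P^1 * P^3
Computing via matrix multiplication of the transition matrix.
Entry (0,0) of P^4 = 0.6600

0.6600


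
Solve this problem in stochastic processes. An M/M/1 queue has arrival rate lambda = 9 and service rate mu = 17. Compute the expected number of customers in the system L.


rho = 9/17 = 0.5294
L = rho/(1-rho)
= 0.5294/0.4706
= 1.1250

1.1250


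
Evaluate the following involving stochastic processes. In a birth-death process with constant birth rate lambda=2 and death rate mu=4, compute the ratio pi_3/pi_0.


For birth-death process, pi_n/pi_0 = (lambda/mu)^n
= (2/4)^3
= 0.1250

0.1250


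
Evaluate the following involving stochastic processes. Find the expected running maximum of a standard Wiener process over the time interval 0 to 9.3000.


E(max B(s)) = sqrt(2t/pi)
= sqrt(2*9.3000/pi)
= sqrt(5.9206)
= 2.4332

2.4332


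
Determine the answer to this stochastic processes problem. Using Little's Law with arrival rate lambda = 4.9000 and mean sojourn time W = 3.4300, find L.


Little's Law: L = lambda * W
= 4.9000 * 3.4300
= 16.8070

16.8070


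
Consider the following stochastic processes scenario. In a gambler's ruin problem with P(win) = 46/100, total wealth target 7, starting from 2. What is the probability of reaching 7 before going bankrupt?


Gambler's ruin formula:
r = q/p = 0.5400/0.4600 = 1.1739
P(win) = (1 - r^i)/(1 - r^N)
= (1 - 1.1739^2)/(1 - 1.1739^7)
= 0.1824

0.1824


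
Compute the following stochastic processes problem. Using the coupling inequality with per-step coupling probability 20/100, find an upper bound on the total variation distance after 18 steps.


TV distance bound <= (1-delta)^n
= (1 - 0.2000)^18
= 0.8000^18
= 0.0180

0.0180


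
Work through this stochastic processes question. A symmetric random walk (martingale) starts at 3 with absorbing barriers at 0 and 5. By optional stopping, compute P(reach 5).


By optional stopping theorem: E(M at tau) = M(0) = 3
P(hit 5)*5 + P(hit 0)*0 = 3
P(hit 5) = (3 - 0)/(5 - 0) = 3/5 = 0.6000

0.6000


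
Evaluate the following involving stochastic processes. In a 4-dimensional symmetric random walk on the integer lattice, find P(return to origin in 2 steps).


P(return in 2 steps) = P(reverse first step) = 1/(2d)
= 1/8
= 0.1250

0.1250


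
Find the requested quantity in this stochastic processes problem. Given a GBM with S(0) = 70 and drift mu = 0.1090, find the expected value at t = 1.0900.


E[S(t)] = S(0) * exp(mu * t)
= 70 * exp(0.1090 * 1.0900)
= 70 * 1.1262
= 78.8309

78.8309


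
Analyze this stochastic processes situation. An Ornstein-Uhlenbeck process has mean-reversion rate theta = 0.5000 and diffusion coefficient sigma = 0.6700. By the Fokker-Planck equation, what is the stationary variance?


Stationary variance = sigma^2 / (2*theta)
= 0.6700^2 / (2*0.5000)
= 0.4489 / 1.0000
= 0.4489

0.4489


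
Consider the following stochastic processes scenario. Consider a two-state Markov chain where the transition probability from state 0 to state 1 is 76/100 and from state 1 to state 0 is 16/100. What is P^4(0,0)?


Computing P^4 by matrix multiplication.
P = [[0.2400, 0.7600], [0.1600, 0.8400]]
After raising P to the power 4:
P^4(0,0) = 0.1739

0.1739


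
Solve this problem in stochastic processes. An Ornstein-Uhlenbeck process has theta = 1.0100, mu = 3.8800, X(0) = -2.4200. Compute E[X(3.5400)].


E[X(t)] = mu + (X(0) - mu)*exp(-theta*t)
= 3.8800 + (-2.4200 - 3.8800)*exp(-1.0100*3.5400)
= 3.8800 + -6.3000 * 0.0280
= 3.7036

3.7036


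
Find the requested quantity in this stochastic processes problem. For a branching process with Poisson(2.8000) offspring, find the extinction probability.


Since mu = 2.8000 > 1, extinction prob q < 1.
Solve s = exp(mu*(s-1)) iteratively.
q = 0.0750

0.0750


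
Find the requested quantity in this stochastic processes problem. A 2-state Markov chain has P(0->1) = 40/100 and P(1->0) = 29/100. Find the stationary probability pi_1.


Stationary distribution: pi_0 = p10/(p01+p10), pi_1 = p01/(p01+p10)
p01 = 0.4000, p10 = 0.2900
pi_1 = 0.5797

0.5797


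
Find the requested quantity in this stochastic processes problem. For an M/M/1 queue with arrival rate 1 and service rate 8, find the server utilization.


rho = lambda/mu
= 1/8
= 0.1250

0.1250


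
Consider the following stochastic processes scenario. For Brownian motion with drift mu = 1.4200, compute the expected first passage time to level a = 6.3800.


Expected first passage time = a/mu
= 6.3800/1.4200
= 4.4930

4.4930


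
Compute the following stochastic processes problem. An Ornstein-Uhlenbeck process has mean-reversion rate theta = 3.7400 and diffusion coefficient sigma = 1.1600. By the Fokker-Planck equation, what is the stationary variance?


Stationary variance = sigma^2 / (2*theta)
= 1.1600^2 / (2*3.7400)
= 1.3456 / 7.4800
= 0.1799

0.1799


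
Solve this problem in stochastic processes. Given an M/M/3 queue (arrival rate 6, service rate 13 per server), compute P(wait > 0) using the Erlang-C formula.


a = lambda/mu = 0.4615
rho = a/c = 0.1538
Erlang-C formula applied:
C(c,a) = 0.0122

0.0122


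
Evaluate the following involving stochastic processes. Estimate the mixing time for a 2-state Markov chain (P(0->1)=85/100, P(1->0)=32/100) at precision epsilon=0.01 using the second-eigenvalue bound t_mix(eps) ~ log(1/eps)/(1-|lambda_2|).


lambda_2 = |1 - p01 - p10| = |1 - 0.8500 - 0.3200| = 0.1700
t_mix ~ log(1/eps)/(1 - |lambda_2|)
= log(100)/(1 - 0.1700) = 4.6052/0.8300
= 5.5484

5.5484


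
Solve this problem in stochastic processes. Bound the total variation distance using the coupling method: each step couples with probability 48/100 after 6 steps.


TV distance bound <= (1-delta)^n
= (1 - 0.4800)^6
= 0.5200^6
= 0.0198

0.0198


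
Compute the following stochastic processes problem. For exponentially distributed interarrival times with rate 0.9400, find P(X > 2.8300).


P(X > t) = exp(-lambda * t)
= exp(-0.9400 * 2.8300)
= exp(-2.6602) = 0.0699

0.0699


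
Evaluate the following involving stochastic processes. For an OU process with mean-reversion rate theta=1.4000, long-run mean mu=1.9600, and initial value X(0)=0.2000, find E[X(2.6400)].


E[X(t)] = mu + (X(0) - mu)*exp(-theta*t)
= 1.9600 + (0.2000 - 1.9600)*exp(-1.4000*2.6400)
= 1.9600 + -1.7600 * 0.0248
= 1.9163

1.9163


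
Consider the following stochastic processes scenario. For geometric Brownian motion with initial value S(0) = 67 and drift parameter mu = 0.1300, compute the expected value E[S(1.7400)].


E[S(t)] = S(0) * exp(mu * t)
= 67 * exp(0.1300 * 1.7400)
= 67 * 1.2538
= 84.0064

84.0064


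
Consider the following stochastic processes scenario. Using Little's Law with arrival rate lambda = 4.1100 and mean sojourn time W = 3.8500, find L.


Little's Law: L = lambda * W
= 4.1100 * 3.8500
= 15.8235

15.8235


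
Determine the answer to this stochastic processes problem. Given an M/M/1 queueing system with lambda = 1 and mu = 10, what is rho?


rho = lambda/mu
= 1/10
= 0.1000

0.1000


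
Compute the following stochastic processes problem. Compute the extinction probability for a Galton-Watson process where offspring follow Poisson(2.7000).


Since mu = 2.7000 > 1, extinction prob q < 1.
Solve s = exp(mu*(s-1)) iteratively.
q = 0.0844

0.0844


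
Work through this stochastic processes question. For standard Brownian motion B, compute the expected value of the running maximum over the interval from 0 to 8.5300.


E(max B(s)) = sqrt(2t/pi)
= sqrt(2*8.5300/pi)
= sqrt(5.4304)
= 2.3303

2.3303


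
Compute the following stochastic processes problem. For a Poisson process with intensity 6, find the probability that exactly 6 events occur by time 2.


P(N(t)=k) = (lambda*t)^k * exp(-lambda*t) / k!
lambda*t = 12
= 12^6 * exp(-12) / 6!
= 2985984 * 6.1442e-06 / 720
= 0.0255

0.0255


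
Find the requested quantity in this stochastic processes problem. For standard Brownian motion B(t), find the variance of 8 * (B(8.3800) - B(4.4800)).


Var(alpha*(B(t)-B(s))) = alpha^2 * (t-s)
= 8^2 * (8.3800 - 4.4800)
= 64 * 3.9000
= 249.6000

249.6000


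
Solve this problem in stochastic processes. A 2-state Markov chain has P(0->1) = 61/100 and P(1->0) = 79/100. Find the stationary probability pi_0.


Stationary distribution: pi_0 = p10/(p01+p10), pi_1 = p01/(p01+p10)
p01 = 0.6100, p10 = 0.7900
pi_0 = 0.5643

0.5643


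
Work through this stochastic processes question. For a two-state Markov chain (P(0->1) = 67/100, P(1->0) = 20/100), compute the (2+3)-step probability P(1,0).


P^5 = P^2 * P^3
Computing via matrix multiplication of the transition matrix.
Entry (1,0) of P^5 = 0.2299

0.2299


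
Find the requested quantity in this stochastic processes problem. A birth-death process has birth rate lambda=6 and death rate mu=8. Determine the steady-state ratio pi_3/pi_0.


For birth-death process, pi_n/pi_0 = (lambda/mu)^n
= (6/8)^3
= 0.4219

0.4219


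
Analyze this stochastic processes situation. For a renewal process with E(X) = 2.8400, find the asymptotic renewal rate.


Long-run renewal rate = 1/E(X)
= 1/2.8400
= 0.3521

0.3521


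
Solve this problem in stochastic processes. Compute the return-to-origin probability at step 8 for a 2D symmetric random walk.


P = C(8,4)^2 / 4^8
= 70^2 / 65536
= 4900 / 65536
= 0.0748

0.0748


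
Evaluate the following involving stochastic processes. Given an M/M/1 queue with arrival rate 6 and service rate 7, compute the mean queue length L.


rho = 6/7 = 0.8571
L = rho/(1-rho)
= 0.8571/0.1429
= 6.0000

6.0000


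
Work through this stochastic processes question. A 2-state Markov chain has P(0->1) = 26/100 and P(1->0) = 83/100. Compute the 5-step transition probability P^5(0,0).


Computing P^5 by matrix multiplication.
P = [[0.7400, 0.2600], [0.8300, 0.1700]]
After raising P to the power 5:
P^5(0,0) = 0.7615

0.7615


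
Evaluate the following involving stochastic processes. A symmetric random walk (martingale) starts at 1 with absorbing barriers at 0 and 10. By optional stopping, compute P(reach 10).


By optional stopping theorem: E(M at tau) = M(0) = 1
P(hit 10)*10 + P(hit 0)*0 = 1
P(hit 10) = (1 - 0)/(10 - 0) = 1/10 = 0.1000

0.1000


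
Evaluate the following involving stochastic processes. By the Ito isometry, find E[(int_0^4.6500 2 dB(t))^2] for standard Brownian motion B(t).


By Ito isometry: E[(int f dB)^2] = int f^2 dt
= 2^2 * 4.6500
= 4 * 4.6500 = 18.6000

18.6000


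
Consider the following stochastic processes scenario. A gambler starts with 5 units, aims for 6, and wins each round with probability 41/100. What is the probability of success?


Gambler's ruin formula:
r = q/p = 0.5900/0.4100 = 1.4390
P(win) = (1 - r^i)/(1 - r^N)
= (1 - 1.4390^5)/(1 - 1.4390^6)
= 0.6562

0.6562


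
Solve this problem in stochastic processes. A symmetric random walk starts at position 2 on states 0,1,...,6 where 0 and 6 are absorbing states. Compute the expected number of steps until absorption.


For symmetric RW on 0,...,N with absorbing barriers, E(i) = i*(N-i)
E(2) = 2 * 4 = 8

8


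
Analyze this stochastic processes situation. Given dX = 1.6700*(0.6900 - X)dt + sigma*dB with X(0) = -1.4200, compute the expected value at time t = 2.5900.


E[X(t)] = mu + (X(0) - mu)*exp(-theta*t)
= 0.6900 + (-1.4200 - 0.6900)*exp(-1.6700*2.5900)
= 0.6900 + -2.1100 * 0.0132
= 0.6621

0.6621


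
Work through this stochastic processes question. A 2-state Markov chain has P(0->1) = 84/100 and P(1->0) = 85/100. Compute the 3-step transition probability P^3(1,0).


Computing P^3 by matrix multiplication.
P = [[0.1600, 0.8400], [0.8500, 0.1500]]
After raising P to the power 3:
P^3(1,0) = 0.6682

0.6682


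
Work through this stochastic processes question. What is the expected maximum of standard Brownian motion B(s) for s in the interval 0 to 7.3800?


E(max B(s)) = sqrt(2t/pi)
= sqrt(2*7.3800/pi)
= sqrt(4.6983)
= 2.1675

2.1675


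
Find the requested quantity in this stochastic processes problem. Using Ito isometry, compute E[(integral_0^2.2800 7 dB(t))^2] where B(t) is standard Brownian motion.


By Ito isometry: E[(int f dB)^2] = int f^2 dt
= 7^2 * 2.2800
= 49 * 2.2800 = 111.7200

111.7200


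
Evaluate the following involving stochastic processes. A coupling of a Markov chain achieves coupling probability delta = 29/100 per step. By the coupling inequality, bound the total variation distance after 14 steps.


TV distance bound <= (1-delta)^n
= (1 - 0.2900)^14
= 0.7100^14
= 0.0083

0.0083


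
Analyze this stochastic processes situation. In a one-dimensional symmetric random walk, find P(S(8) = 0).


P(S(8) = 0) = C(8,4) / 4^4
= 70 / 256
= 0.2734

0.2734


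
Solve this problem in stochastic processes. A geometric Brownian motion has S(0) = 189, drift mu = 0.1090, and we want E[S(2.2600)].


E[S(t)] = S(0) * exp(mu * t)
= 189 * exp(0.1090 * 2.2600)
= 189 * 1.2793
= 241.7942

241.7942


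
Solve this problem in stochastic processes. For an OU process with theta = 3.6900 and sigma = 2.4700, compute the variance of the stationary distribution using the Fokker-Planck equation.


Stationary variance = sigma^2 / (2*theta)
= 2.4700^2 / (2*3.6900)
= 6.1009 / 7.3800
= 0.8267

0.8267


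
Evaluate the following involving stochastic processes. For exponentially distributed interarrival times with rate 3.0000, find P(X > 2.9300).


P(X > t) = exp(-lambda * t)
= exp(-3.0000 * 2.9300)
= exp(-8.7900) = 1.5225e-04

1.5225e-04


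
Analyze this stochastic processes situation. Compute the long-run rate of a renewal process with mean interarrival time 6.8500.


Long-run renewal rate = 1/E(X)
= 1/6.8500
= 0.1460

0.1460
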